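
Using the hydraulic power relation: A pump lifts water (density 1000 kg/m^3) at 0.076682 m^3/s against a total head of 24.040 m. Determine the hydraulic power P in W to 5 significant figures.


Approach: apply the hydraulic power relation, P = rho*g*Q*H.
P = 1000 * 9.81 * 0.076682 * 24.040 = 18084 W
Therefore the hydraulic power P = 18084 W.


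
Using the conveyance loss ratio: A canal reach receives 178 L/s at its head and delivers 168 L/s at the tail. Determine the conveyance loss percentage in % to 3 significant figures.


Approach: apply the conveyance loss ratio, loss% = ((Q_head - Q_tail)/Q_head)*100.
loss = ((178 - 168)/178)*100 = 5.62 %
Therefore the conveyance loss percentage = 5.62 %.


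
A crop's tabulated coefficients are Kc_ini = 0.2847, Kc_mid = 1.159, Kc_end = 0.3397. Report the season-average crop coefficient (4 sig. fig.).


Approach: apply a simple seasonal average, Kc_avg = (Kc_ini + Kc_mid + Kc_end)/3.
Kc_avg = (0.2847 + 1.159 + 0.3397)/3 = 0.5945
Therefore the season-average crop coefficient = 0.5945.


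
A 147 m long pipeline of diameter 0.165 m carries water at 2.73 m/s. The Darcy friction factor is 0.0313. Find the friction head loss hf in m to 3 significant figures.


Approach: apply the Darcy-Weisbach equation, hf = f*(L/D)*(v^2/(2g)).
hf = 0.0313 * (147/0.165) * (2.73^2 / (2*9.81))
hf = 10.6 m
Therefore the friction head loss hf = 10.6 m.


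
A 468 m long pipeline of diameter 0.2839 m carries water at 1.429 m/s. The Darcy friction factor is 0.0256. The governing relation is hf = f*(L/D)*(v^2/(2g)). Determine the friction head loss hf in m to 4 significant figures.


hf = 0.0256 * (468/0.2839) * (1.429^2 / (2*9.81))
hf = 4.392 m
Therefore the friction head loss hf = 4.392 m.


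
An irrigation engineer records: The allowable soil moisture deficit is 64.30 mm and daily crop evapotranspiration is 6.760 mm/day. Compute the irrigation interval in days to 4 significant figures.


Approach: apply the irrigation interval relation, interval = SMD / ETc.
interval = 64.30 / 6.760 = 9.512 days
Therefore the irrigation interval = 9.512 days.


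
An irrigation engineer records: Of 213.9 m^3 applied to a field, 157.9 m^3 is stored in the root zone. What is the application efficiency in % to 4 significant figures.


Approach: apply the application efficiency ratio, Ea = (stored/applied)*100.
Ea = (157.9/213.9)*100 = 73.82 %
Therefore the application efficiency = 73.82 %.


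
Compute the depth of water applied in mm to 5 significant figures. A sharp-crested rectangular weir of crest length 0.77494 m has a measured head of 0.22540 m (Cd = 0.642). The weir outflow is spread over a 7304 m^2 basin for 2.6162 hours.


Approach: apply the rectangular weir equation with a volume-to-depth conversion, Q = (2/3)*Cd*L*sqrt(2g)*H^1.5; d = Q*t/A * 1000.
Step 1 — weir discharge:
  Q = (2/3)*0.642*0.77494*sqrt(2*9.81)*0.22540^1.5 = 0.1572144 m^3/s
Step 2 — volume: V = 0.1572144 * 2.6162*3600 = 1480.695 m^3
Step 3 — depth: d = V/A * 1000 = 1480.695/7304 * 1000 = 202.72 mm
Therefore the depth of water applied = 202.72 mm.


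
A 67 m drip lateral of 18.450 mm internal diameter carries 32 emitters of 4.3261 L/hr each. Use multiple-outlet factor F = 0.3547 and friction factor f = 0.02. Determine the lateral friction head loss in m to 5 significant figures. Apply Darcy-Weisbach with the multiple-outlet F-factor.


Approach: apply Darcy-Weisbach with the multiple-outlet F-factor, Q = n*q/(3600*1000) m^3/s; v = Q/A; hf = F*f*(L/D)*(v^2/(2g)).
Q = 32*4.3261/(3600*1000) = 3.845422e-05 m^3/s
A = pi*(18.450e-3/2)^2 = 2.673515e-04 m^2, so v = Q/A = 0.1438340 m/s
hf = 0.3547*0.02*(67/0.018450)*(0.1438340^2/(2*9.81)) = 0.027164 m
Therefore the lateral friction head loss = 0.027164 m.


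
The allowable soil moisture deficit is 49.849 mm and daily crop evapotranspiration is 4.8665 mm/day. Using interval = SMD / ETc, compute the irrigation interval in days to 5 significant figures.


interval = 49.849 / 4.8665 = 10.243 days
Therefore the irrigation interval = 10.243 days.


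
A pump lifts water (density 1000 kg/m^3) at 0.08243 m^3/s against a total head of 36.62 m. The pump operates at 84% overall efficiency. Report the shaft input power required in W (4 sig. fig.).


Approach: apply hydraulic power then efficiency conversion, P = rho*g*Q*H; P_in = P/eta.
Step 1 — hydraulic power (P = rho*g*Q*H):
  P = 1000 * 9.81 * 0.08243 * 36.62 = 29612.3 W
Step 2 — input power: P_in = P/eta = 29612.3 / 0.84 = 35250 W
Therefore the shaft input power required = 35250 W.


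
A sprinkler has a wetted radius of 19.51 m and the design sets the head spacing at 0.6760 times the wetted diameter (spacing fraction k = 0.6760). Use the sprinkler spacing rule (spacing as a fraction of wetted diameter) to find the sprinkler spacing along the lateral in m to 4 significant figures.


Approach: apply the sprinkler spacing rule (spacing as a fraction of wetted diameter), S = k*(2*R).
S = 0.6760 * (2 * 19.51) = 26.38 m
Therefore the sprinkler spacing along the lateral = 26.38 m.


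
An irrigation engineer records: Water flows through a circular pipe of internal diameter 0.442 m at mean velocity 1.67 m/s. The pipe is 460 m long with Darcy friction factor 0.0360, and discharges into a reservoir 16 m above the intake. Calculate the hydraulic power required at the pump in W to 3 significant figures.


Approach: apply continuity + Darcy-Weisbach + hydraulic power, Q = A*v; hf = f*(L/D)*(v^2/(2g)); H = static + hf; P = rho*g*Q*H.
Step 1 — flow rate (continuity, Q = A*v):
  A = pi*(0.442/2)^2 = 0.15344 m^2
  Q = 0.15344 * 1.67 = 0.25624 m^3/s
Step 2 — friction head loss (Darcy-Weisbach):
  hf = 0.0360 * (460/0.442) * (1.67^2 / (2*9.81))
  hf = 5.3256 m
Step 3 — total head: H = 16 + 5.3256 = 21.326 m
Step 4 — hydraulic power (P = rho*g*Q*H):
  P = 1000 * 9.81 * 0.25624 * 21.326 = 53600 W
Therefore the hydraulic power required at the pump = 53600 W.


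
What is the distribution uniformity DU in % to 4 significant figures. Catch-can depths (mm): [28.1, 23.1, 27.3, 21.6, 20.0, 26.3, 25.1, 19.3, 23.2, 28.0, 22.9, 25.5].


Approach: apply the low-quarter distribution uniformity, DU = (mean of lowest quarter of readings / overall mean)*100.
sorted lowest 3 of 12: [19.3, 20.0, 21.6] -> mean = 20.3000 mm
overall mean = 24.2000 mm
DU = (20.3000/24.2000)*100 = 83.88 %
Therefore the distribution uniformity DU = 83.88 %.


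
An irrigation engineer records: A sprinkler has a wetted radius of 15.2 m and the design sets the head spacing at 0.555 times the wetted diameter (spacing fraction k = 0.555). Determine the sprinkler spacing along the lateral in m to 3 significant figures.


Approach: apply the sprinkler spacing rule (spacing as a fraction of wetted diameter), S = k*(2*R).
S = 0.555 * (2 * 15.2) = 16.9 m
Therefore the sprinkler spacing along the lateral = 16.9 m.


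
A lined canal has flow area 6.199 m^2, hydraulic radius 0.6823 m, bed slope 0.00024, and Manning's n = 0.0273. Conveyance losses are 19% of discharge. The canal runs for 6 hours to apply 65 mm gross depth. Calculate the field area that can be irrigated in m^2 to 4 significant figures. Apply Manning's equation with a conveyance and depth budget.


Approach: apply Manning's equation with a conveyance and depth budget, Q = (1/n)*A*R^(2/3)*S^(1/2); Q_field = Q*(1-loss); Area = Q_field*t/(d/1000).
Step 1 — canal discharge (Manning's equation):
  Q = (1/0.0273) * 6.199 * 0.6823^(2/3) * 0.00024^(1/2) = 2.72635 m^3/s
Step 2 — delivered flow: Q_field = 2.72635*(1 - 19/100) = 2.20834 m^3/s
Step 3 — volume delivered: V = 2.20834 * 6*3600 = 47700.2 m^3
Step 4 — area served: A = V / (depth/1000) = 47700.2 / 0.065 = 733800 m^2
Therefore the field area that can be irrigated = 733800 m^2.


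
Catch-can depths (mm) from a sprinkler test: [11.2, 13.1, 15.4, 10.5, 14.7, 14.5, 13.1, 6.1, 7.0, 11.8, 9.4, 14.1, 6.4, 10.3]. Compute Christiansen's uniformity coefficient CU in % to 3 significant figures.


Approach: apply Christiansen's uniformity coefficient, CU = (1 - mean_abs_deviation/mean)*100.
mean = 11.257 mm
mean |d_i - mean| = 2.5571 mm
CU = (1 - 2.5571/11.257)*100 = 77.3 %
Therefore Christiansen's uniformity coefficient CU = 77.3 %.


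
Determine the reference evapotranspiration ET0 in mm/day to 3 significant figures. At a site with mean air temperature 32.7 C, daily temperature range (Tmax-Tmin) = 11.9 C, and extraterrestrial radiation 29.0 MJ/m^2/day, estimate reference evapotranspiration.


Approach: apply the Hargreaves-Samani method, ET0 = 0.0023*(Tmean+17.8)*sqrt(Tmax-Tmin)*0.408*Ra.
ET0 = 0.0023*(32.7+17.8)*sqrt(11.9)*0.408*29.0 = 4.74 mm/day
Therefore the reference evapotranspiration ET0 = 4.74 mm/day.


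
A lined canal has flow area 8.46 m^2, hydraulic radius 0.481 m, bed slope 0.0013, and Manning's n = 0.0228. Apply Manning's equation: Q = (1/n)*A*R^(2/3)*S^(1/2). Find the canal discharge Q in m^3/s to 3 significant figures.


Q = (1/0.0228) * 8.46 * 0.481^(2/3) * 0.0013^(1/2) = 8.21 m^3/s
Therefore the canal discharge Q = 8.21 m^3/s.


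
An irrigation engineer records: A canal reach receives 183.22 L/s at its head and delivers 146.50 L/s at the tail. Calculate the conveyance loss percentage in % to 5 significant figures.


Approach: apply the conveyance loss ratio, loss% = ((Q_head - Q_tail)/Q_head)*100.
loss = ((183.22 - 146.50)/183.22)*100 = 20.041 %
Therefore the conveyance loss percentage = 20.041 %.


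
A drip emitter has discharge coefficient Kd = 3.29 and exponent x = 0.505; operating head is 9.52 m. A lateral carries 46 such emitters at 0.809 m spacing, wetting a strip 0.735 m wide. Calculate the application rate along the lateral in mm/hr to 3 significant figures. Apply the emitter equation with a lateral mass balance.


Approach: apply the emitter equation with a lateral mass balance, q = Kd*h^x; Q = n*q; rate = Q/(n*spacing*width).
Step 1 — single emitter flow (q = Kd*h^x):
  q = 3.29 * 9.52^0.505 = 10.266 L/hr
Step 2 — total lateral flow: Q = 46 * 10.266 = 472.24 L/hr
Step 3 — wetted area: A = 46 * 0.809 * 0.735 = 27.352 m^2
Step 4 — application rate: Q/A = 472.24/27.352 = 17.3 mm/hr
Therefore the application rate along the lateral = 17.3 mm/hr.


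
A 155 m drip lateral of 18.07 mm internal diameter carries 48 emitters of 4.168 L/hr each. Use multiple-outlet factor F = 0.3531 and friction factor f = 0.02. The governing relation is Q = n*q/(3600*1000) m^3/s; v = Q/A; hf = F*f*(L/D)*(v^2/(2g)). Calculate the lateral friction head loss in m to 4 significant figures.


Q = 48*4.168/(3600*1000) = 5.55733e-05 m^3/s
A = pi*(18.07e-3/2)^2 = 2.56452e-04 m^2, so v = Q/A = 0.216701 m/s
hf = 0.3531*0.02*(155/0.01807)*(0.216701^2/(2*9.81)) = 0.1450 m
Therefore the lateral friction head loss = 0.1450 m.


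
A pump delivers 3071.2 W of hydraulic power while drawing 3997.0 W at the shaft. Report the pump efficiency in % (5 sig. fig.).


Approach: apply the efficiency ratio, eta = (P_out/P_in)*100.
eta = (3071.2 / 3997.0) * 100 = 76.838 %
Therefore the pump efficiency = 76.838 %.


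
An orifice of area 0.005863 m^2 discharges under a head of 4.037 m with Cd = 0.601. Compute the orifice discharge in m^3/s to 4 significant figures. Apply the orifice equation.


Approach: apply the orifice equation, Q = Cd*A*sqrt(2*g*h).
Q = 0.601 * 0.005863 * sqrt(2*9.81*4.037) = 0.03136 m^3/s
Therefore the orifice discharge = 0.03136 m^3/s.


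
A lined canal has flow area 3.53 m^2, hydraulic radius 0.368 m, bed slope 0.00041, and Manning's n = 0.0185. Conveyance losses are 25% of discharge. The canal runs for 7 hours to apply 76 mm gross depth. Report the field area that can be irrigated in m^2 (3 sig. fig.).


Approach: apply Manning's equation with a conveyance and depth budget, Q = (1/n)*A*R^(2/3)*S^(1/2); Q_field = Q*(1-loss); Area = Q_field*t/(d/1000).
Step 1 — canal discharge (Manning's equation):
  Q = (1/0.0185) * 3.53 * 0.368^(2/3) * 0.00041^(1/2) = 1.9841 m^3/s
Step 2 — delivered flow: Q_field = 1.9841*(1 - 25/100) = 1.4881 m^3/s
Step 3 — volume delivered: V = 1.4881 * 7*3600 = 37499 m^3
Step 4 — area served: A = V / (depth/1000) = 37499 / 0.076 = 493000 m^2
Therefore the field area that can be irrigated = 493000 m^2.


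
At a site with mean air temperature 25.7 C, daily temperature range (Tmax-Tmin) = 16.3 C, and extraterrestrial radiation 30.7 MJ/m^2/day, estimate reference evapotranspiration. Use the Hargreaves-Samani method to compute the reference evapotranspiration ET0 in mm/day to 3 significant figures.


Approach: apply the Hargreaves-Samani method, ET0 = 0.0023*(Tmean+17.8)*sqrt(Tmax-Tmin)*0.408*Ra.
ET0 = 0.0023*(25.7+17.8)*sqrt(16.3)*0.408*30.7 = 5.06 mm/day
Therefore the reference evapotranspiration ET0 = 5.06 mm/day.


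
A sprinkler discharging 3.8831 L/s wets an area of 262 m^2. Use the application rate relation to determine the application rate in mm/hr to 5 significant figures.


Approach: apply the application rate relation, rate = (Q/A)*3600.
rate = (3.8831 / 262) * 3600 = 53.356 mm/hr
Therefore the application rate = 53.356 mm/hr.


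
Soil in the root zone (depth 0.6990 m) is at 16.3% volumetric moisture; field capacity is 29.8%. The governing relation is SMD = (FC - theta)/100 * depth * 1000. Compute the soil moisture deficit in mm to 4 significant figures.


SMD = (29.8 - 16.3)/100 * 0.6990 * 1000 = 94.37 mm
Therefore the soil moisture deficit = 94.37 mm.


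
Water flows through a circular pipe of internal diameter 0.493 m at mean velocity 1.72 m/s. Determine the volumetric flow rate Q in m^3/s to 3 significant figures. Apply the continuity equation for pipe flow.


Approach: apply the continuity equation for pipe flow, Q = A * v with A = pi*(D/2)^2.
A = pi*(0.493/2)^2 = 0.19089 m^2
Q = 0.19089 * 1.72 = 0.328 m^3/s
Therefore the volumetric flow rate Q = 0.328 m^3/s.


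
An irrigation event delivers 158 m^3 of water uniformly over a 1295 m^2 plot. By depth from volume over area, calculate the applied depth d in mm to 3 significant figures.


Approach: apply depth from volume over area, d = (V/A)*1000.
d = (158 / 1295) * 1000 = 122 mm
Therefore the applied depth d = 122 mm.


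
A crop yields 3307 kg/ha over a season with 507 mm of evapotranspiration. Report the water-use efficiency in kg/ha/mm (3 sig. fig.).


Approach: apply the water-use efficiency ratio, WUE = yield/ET.
WUE = 3307 / 507 = 6.52 kg/ha/mm
Therefore the water-use efficiency = 6.52 kg/ha/mm.


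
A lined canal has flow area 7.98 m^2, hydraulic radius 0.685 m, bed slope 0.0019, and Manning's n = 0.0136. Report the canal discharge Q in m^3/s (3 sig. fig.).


Approach: apply Manning's equation, Q = (1/n)*A*R^(2/3)*S^(1/2).
Q = (1/0.0136) * 7.98 * 0.685^(2/3) * 0.0019^(1/2) = 19.9 m^3/s
Therefore the canal discharge Q = 19.9 m^3/s.


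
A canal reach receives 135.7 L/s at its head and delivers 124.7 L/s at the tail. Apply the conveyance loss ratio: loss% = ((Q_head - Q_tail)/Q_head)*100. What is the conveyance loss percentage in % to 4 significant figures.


loss = ((135.7 - 124.7)/135.7)*100 = 8.106 %
Therefore the conveyance loss percentage = 8.106 %.


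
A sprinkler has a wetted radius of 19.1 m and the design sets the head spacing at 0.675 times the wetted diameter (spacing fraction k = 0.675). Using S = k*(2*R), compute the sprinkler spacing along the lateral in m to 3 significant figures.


S = 0.675 * (2 * 19.1) = 25.8 m
Therefore the sprinkler spacing along the lateral = 25.8 m.


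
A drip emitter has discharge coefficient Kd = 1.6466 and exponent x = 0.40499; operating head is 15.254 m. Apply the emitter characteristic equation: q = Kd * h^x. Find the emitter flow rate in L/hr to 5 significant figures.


q = 1.6466 * 15.254^0.40499 = 4.9642 L/hr
Therefore the emitter flow rate = 4.9642 L/hr.


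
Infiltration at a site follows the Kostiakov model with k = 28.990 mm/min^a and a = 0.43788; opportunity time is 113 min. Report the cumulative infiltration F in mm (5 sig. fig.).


Approach: apply the Kostiakov infiltration equation, F = k*t^a.
F = 28.990 * 113^0.43788 = 229.75 mm
Therefore the cumulative infiltration F = 229.75 mm.


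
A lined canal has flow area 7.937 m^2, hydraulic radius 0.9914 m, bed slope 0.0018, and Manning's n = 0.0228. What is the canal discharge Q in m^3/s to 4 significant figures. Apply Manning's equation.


Approach: apply Manning's equation, Q = (1/n)*A*R^(2/3)*S^(1/2).
Q = (1/0.0228) * 7.937 * 0.9914^(2/3) * 0.0018^(1/2) = 14.68 m^3/s
Therefore the canal discharge Q = 14.68 m^3/s.


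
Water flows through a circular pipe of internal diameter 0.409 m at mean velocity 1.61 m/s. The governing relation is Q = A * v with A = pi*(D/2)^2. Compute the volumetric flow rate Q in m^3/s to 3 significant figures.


A = pi*(0.409/2)^2 = 0.13138 m^2
Q = 0.13138 * 1.61 = 0.212 m^3/s
Therefore the volumetric flow rate Q = 0.212 m^3/s.


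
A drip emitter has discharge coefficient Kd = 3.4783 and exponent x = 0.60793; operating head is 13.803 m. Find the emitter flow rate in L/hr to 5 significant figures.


Approach: apply the emitter characteristic equation, q = Kd * h^x.
q = 3.4783 * 13.803^0.60793 = 17.155 L/hr
Therefore the emitter flow rate = 17.155 L/hr.


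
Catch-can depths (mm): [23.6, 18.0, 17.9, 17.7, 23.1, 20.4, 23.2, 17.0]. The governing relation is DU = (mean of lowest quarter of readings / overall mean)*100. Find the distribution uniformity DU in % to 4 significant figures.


sorted lowest 2 of 8: [17.0, 17.7] -> mean = 17.3500 mm
overall mean = 20.1125 mm
DU = (17.3500/20.1125)*100 = 86.26 %
Therefore the distribution uniformity DU = 86.26 %.


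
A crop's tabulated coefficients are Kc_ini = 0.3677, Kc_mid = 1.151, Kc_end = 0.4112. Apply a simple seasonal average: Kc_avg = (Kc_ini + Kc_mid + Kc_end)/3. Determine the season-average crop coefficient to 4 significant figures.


Kc_avg = (0.3677 + 1.151 + 0.4112)/3 = 0.6433
Therefore the season-average crop coefficient = 0.6433.


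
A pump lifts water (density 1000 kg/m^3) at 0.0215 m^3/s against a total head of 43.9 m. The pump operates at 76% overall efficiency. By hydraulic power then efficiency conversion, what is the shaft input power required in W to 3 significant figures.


Approach: apply hydraulic power then efficiency conversion, P = rho*g*Q*H; P_in = P/eta.
Step 1 — hydraulic power (P = rho*g*Q*H):
  P = 1000 * 9.81 * 0.0215 * 43.9 = 9259.2 W
Step 2 — input power: P_in = P/eta = 9259.2 / 0.76 = 12200 W
Therefore the shaft input power required = 12200 W.


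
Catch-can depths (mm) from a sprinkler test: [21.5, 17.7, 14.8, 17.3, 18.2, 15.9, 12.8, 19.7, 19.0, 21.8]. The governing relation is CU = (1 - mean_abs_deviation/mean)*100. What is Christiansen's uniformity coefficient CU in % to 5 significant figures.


mean = 17.87000 mm
mean |d_i - mean| = 2.170000 mm
CU = (1 - 2.170000/17.87000)*100 = 87.857 %
Therefore Christiansen's uniformity coefficient CU = 87.857 %.


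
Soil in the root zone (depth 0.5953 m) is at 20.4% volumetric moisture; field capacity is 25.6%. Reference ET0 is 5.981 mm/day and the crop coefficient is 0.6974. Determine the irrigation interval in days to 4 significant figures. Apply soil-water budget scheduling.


Approach: apply soil-water budget scheduling, SMD = (FC-theta)/100*depth*1000; ETc = ET0*Kc; interval = SMD/ETc.
Step 1 — soil moisture deficit:
  SMD = (25.6 - 20.4)/100 * 0.5953 * 1000 = 30.9556 mm
Step 2 — daily crop ET (ETc = ET0*Kc):
  ETc = 5.981 * 0.6974 = 4.17115 mm/day
Step 3 — irrigation interval (SMD/ETc):
  interval = 30.9556 / 4.17115 = 7.421 days
Therefore the irrigation interval = 7.421 days.


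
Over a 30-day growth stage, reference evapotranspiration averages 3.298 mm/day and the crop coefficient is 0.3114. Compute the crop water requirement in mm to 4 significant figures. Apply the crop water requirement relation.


Approach: apply the crop water requirement relation, CWR = ET0 * Kc * days.
CWR = 3.298 * 0.3114 * 30 = 30.81 mm
Therefore the crop water requirement = 30.81 mm.


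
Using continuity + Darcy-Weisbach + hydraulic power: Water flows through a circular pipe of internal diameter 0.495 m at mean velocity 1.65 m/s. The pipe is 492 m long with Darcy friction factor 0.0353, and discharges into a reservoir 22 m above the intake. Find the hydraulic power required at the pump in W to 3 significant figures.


Approach: apply continuity + Darcy-Weisbach + hydraulic power, Q = A*v; hf = f*(L/D)*(v^2/(2g)); H = static + hf; P = rho*g*Q*H.
Step 1 — flow rate (continuity, Q = A*v):
  A = pi*(0.495/2)^2 = 0.19244 m^2
  Q = 0.19244 * 1.65 = 0.31753 m^3/s
Step 2 — friction head loss (Darcy-Weisbach):
  hf = 0.0353 * (492/0.495) * (1.65^2 / (2*9.81))
  hf = 4.8686 m
Step 3 — total head: H = 22 + 4.8686 = 26.869 m
Step 4 — hydraulic power (P = rho*g*Q*H):
  P = 1000 * 9.81 * 0.31753 * 26.869 = 83700 W
Therefore the hydraulic power required at the pump = 83700 W.


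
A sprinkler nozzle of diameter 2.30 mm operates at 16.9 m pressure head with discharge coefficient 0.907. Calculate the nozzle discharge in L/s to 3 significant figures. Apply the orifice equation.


Approach: apply the orifice equation, Q = Cd*A*sqrt(2*g*h), A = pi*(d/2)^2.
A = pi*(2.30e-3/2)^2 = 4.1548e-06 m^2
Q = 0.907 * 4.1548e-06 * sqrt(2*9.81*16.9) * 1000 = 0.0686 L/s
Therefore the nozzle discharge = 0.0686 L/s.


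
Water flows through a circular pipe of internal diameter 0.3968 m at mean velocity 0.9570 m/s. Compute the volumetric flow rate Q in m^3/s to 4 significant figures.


Approach: apply the continuity equation for pipe flow, Q = A * v with A = pi*(D/2)^2.
A = pi*(0.3968/2)^2 = 0.123661 m^2
Q = 0.123661 * 0.9570 = 0.1183 m^3/s
Therefore the volumetric flow rate Q = 0.1183 m^3/s.


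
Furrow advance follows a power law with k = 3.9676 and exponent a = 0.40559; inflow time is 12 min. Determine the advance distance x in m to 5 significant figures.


Approach: apply the power-law advance function, x = k*t^a.
x = 3.9676 * 12^0.40559 = 10.870 m
Therefore the advance distance x = 10.870 m.


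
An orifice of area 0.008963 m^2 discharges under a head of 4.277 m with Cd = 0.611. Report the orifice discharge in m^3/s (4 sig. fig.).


Approach: apply the orifice equation, Q = Cd*A*sqrt(2*g*h).
Q = 0.611 * 0.008963 * sqrt(2*9.81*4.277) = 0.05017 m^3/s
Therefore the orifice discharge = 0.05017 m^3/s.


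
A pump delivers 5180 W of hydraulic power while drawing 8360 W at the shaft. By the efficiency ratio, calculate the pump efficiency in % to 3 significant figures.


Approach: apply the efficiency ratio, eta = (P_out/P_in)*100.
eta = (5180 / 8360) * 100 = 62.0 %
Therefore the pump efficiency = 62.0 %.


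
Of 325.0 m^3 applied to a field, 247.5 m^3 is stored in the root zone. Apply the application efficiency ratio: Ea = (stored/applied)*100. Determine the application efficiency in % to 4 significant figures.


Ea = (247.5/325.0)*100 = 76.15 %
Therefore the application efficiency = 76.15 %.


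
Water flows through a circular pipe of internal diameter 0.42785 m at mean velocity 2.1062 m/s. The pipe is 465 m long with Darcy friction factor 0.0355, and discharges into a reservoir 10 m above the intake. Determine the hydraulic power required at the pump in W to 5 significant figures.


Approach: apply continuity + Darcy-Weisbach + hydraulic power, Q = A*v; hf = f*(L/D)*(v^2/(2g)); H = static + hf; P = rho*g*Q*H.
Step 1 — flow rate (continuity, Q = A*v):
  A = pi*(0.42785/2)^2 = 0.1437715 m^2
  Q = 0.1437715 * 2.1062 = 0.3028116 m^3/s
Step 2 — friction head loss (Darcy-Weisbach):
  hf = 0.0355 * (465/0.42785) * (2.1062^2 / (2*9.81))
  hf = 8.723484 m
Step 3 — total head: H = 10 + 8.723484 = 18.72348 m
Step 4 — hydraulic power (P = rho*g*Q*H):
  P = 1000 * 9.81 * 0.3028116 * 18.72348 = 55620 W
Therefore the hydraulic power required at the pump = 55620 W.


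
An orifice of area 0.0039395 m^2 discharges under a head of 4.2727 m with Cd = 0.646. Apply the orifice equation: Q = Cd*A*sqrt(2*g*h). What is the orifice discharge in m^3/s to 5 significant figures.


Q = 0.646 * 0.0039395 * sqrt(2*9.81*4.2727) = 0.023301 m^3/s
Therefore the orifice discharge = 0.023301 m^3/s.


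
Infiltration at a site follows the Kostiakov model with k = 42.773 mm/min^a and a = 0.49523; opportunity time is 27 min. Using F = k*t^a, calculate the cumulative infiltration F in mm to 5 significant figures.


F = 42.773 * 27^0.49523 = 218.79 mm
Therefore the cumulative infiltration F = 218.79 mm.


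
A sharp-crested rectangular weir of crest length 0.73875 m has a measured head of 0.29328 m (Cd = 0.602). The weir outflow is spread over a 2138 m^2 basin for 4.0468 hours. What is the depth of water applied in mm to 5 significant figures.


Approach: apply the rectangular weir equation with a volume-to-depth conversion, Q = (2/3)*Cd*L*sqrt(2g)*H^1.5; d = Q*t/A * 1000.
Step 1 — weir discharge:
  Q = (2/3)*0.602*0.73875*sqrt(2*9.81)*0.29328^1.5 = 0.2085816 m^3/s
Step 2 — volume: V = 0.2085816 * 4.0468*3600 = 3038.716 m^3
Step 3 — depth: d = V/A * 1000 = 3038.716/2138 * 1000 = 1421.3 mm
Therefore the depth of water applied = 1421.3 mm.


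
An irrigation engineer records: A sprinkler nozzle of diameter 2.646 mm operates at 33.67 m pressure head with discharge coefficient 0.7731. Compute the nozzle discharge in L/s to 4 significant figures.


Approach: apply the orifice equation, Q = Cd*A*sqrt(2*g*h), A = pi*(d/2)^2.
A = pi*(2.646e-3/2)^2 = 5.49882e-06 m^2
Q = 0.7731 * 5.49882e-06 * sqrt(2*9.81*33.67) * 1000 = 0.1093 L/s
Therefore the nozzle discharge = 0.1093 L/s.


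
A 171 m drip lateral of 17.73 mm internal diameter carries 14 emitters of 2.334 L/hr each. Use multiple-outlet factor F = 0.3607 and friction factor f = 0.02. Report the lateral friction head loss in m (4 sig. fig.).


Approach: apply Darcy-Weisbach with the multiple-outlet F-factor, Q = n*q/(3600*1000) m^3/s; v = Q/A; hf = F*f*(L/D)*(v^2/(2g)).
Q = 14*2.334/(3600*1000) = 9.07667e-06 m^3/s
A = pi*(17.73e-3/2)^2 = 2.46892e-04 m^2, so v = Q/A = 0.0367637 m/s
hf = 0.3607*0.02*(171/0.01773)*(0.0367637^2/(2*9.81)) = 0.004793 m
Therefore the lateral friction head loss = 0.004793 m.


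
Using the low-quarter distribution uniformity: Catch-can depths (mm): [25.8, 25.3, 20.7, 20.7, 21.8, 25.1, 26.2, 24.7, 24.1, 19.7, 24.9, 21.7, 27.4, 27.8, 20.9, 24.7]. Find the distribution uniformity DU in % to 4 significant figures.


Approach: apply the low-quarter distribution uniformity, DU = (mean of lowest quarter of readings / overall mean)*100.
sorted lowest 4 of 16: [19.7, 20.7, 20.7, 20.9] -> mean = 20.5000 mm
overall mean = 23.8438 mm
DU = (20.5000/23.8438)*100 = 85.98 %
Therefore the distribution uniformity DU = 85.98 %.


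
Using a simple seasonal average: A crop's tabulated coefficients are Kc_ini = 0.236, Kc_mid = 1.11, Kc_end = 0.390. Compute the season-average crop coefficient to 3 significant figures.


Approach: apply a simple seasonal average, Kc_avg = (Kc_ini + Kc_mid + Kc_end)/3.
Kc_avg = (0.236 + 1.11 + 0.390)/3 = 0.579
Therefore the season-average crop coefficient = 0.579.


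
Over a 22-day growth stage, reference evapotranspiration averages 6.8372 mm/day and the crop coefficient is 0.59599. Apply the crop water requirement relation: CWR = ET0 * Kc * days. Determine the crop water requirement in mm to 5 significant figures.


CWR = 6.8372 * 0.59599 * 22 = 89.648 mm
Therefore the crop water requirement = 89.648 mm.


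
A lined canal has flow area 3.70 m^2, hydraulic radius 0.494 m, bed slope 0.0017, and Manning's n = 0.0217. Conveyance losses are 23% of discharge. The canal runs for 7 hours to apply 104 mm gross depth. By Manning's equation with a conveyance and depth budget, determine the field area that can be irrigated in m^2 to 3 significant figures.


Approach: apply Manning's equation with a conveyance and depth budget, Q = (1/n)*A*R^(2/3)*S^(1/2); Q_field = Q*(1-loss); Area = Q_field*t/(d/1000).
Step 1 — canal discharge (Manning's equation):
  Q = (1/0.0217) * 3.70 * 0.494^(2/3) * 0.0017^(1/2) = 4.3932 m^3/s
Step 2 — delivered flow: Q_field = 4.3932*(1 - 23/100) = 3.3828 m^3/s
Step 3 — volume delivered: V = 3.3828 * 7*3600 = 85246 m^3
Step 4 — area served: A = V / (depth/1000) = 85246 / 0.104 = 820000 m^2
Therefore the field area that can be irrigated = 820000 m^2.


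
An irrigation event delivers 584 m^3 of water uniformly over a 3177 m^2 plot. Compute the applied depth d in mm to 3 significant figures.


Approach: apply depth from volume over area, d = (V/A)*1000.
d = (584 / 3177) * 1000 = 184 mm
Therefore the applied depth d = 184 mm.


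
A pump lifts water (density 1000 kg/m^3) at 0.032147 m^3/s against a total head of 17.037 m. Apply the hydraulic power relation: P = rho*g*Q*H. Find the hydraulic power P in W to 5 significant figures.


P = 1000 * 9.81 * 0.032147 * 17.037 = 5372.8 W
Therefore the hydraulic power P = 5372.8 W.


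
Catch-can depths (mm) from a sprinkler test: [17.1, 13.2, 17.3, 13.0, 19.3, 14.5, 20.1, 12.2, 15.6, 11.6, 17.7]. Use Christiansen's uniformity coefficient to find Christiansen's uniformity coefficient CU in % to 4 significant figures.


Approach: apply Christiansen's uniformity coefficient, CU = (1 - mean_abs_deviation/mean)*100.
mean = 15.6000 mm
mean |d_i - mean| = 2.45455 mm
CU = (1 - 2.45455/15.6000)*100 = 84.27 %
Therefore Christiansen's uniformity coefficient CU = 84.27 %.


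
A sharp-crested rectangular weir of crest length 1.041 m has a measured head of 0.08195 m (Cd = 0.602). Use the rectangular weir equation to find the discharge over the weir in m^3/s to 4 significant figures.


Approach: apply the rectangular weir equation, Q = (2/3)*Cd*L*sqrt(2g)*H^1.5.
Q = (2/3)*0.602*1.041*sqrt(2*9.81)*0.08195^1.5 = 0.04341 m^3/s
Therefore the discharge over the weir = 0.04341 m^3/s.


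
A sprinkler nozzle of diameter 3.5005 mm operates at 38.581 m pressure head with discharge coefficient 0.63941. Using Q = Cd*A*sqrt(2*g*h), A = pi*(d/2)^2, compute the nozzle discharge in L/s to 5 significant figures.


A = pi*(3.5005e-3/2)^2 = 9.623877e-06 m^2
Q = 0.63941 * 9.623877e-06 * sqrt(2*9.81*38.581) * 1000 = 0.16930 L/s
Therefore the nozzle discharge = 0.16930 L/s.


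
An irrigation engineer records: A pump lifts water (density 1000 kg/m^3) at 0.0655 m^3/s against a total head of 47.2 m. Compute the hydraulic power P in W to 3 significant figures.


Approach: apply the hydraulic power relation, P = rho*g*Q*H.
P = 1000 * 9.81 * 0.0655 * 47.2 = 30300 W
Therefore the hydraulic power P = 30300 W.


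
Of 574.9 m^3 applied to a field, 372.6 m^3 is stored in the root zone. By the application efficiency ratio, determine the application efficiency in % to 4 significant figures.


Approach: apply the application efficiency ratio, Ea = (stored/applied)*100.
Ea = (372.6/574.9)*100 = 64.81 %
Therefore the application efficiency = 64.81 %.


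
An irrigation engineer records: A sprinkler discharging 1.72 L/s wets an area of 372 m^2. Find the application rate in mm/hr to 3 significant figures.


Approach: apply the application rate relation, rate = (Q/A)*3600.
rate = (1.72 / 372) * 3600 = 16.6 mm/hr
Therefore the application rate = 16.6 mm/hr.


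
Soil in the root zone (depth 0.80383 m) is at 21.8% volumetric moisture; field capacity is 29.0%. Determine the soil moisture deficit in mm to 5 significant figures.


Approach: apply the soil moisture deficit relation, SMD = (FC - theta)/100 * depth * 1000.
SMD = (29.0 - 21.8)/100 * 0.80383 * 1000 = 57.876 mm
Therefore the soil moisture deficit = 57.876 mm.


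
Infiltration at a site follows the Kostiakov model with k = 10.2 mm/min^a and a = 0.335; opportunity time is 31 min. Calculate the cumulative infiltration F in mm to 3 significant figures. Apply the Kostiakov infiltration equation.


Approach: apply the Kostiakov infiltration equation, F = k*t^a.
F = 10.2 * 31^0.335 = 32.2 mm
Therefore the cumulative infiltration F = 32.2 mm.


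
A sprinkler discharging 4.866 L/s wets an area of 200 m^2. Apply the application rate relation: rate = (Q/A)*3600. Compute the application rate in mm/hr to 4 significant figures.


rate = (4.866 / 200) * 3600 = 87.59 mm/hr
Therefore the application rate = 87.59 mm/hr.


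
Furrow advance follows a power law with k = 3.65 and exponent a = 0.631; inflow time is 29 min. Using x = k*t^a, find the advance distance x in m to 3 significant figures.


x = 3.65 * 29^0.631 = 30.6 m
Therefore the advance distance x = 30.6 m.


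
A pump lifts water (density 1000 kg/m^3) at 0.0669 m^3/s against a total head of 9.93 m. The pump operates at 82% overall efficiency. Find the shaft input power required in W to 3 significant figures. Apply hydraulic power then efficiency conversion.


Approach: apply hydraulic power then efficiency conversion, P = rho*g*Q*H; P_in = P/eta.
Step 1 — hydraulic power (P = rho*g*Q*H):
  P = 1000 * 9.81 * 0.0669 * 9.93 = 6516.9 W
Step 2 — input power: P_in = P/eta = 6516.9 / 0.82 = 7950 W
Therefore the shaft input power required = 7950 W.


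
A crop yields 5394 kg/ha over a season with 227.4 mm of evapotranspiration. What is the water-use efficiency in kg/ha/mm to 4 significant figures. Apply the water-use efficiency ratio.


Approach: apply the water-use efficiency ratio, WUE = yield/ET.
WUE = 5394 / 227.4 = 23.72 kg/ha/mm
Therefore the water-use efficiency = 23.72 kg/ha/mm.


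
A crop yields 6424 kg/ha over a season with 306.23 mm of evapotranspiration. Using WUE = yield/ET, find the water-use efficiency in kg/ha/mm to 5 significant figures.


WUE = 6424 / 306.23 = 20.978 kg/ha/mm
Therefore the water-use efficiency = 20.978 kg/ha/mm.


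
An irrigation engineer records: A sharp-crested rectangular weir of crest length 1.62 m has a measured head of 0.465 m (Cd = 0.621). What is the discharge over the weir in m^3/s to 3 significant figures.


Approach: apply the rectangular weir equation, Q = (2/3)*Cd*L*sqrt(2g)*H^1.5.
Q = (2/3)*0.621*1.62*sqrt(2*9.81)*0.465^1.5 = 0.942 m^3/s
Therefore the discharge over the weir = 0.942 m^3/s.


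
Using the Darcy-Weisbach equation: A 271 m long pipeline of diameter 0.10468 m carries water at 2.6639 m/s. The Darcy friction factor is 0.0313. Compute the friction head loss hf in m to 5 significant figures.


Approach: apply the Darcy-Weisbach equation, hf = f*(L/D)*(v^2/(2g)).
hf = 0.0313 * (271/0.10468) * (2.6639^2 / (2*9.81))
hf = 29.308 m
Therefore the friction head loss hf = 29.308 m.


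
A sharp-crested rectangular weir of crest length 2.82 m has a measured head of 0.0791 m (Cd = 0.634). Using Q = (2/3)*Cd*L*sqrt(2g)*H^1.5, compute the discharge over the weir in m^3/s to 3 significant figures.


Q = (2/3)*0.634*2.82*sqrt(2*9.81)*0.0791^1.5 = 0.117 m^3/s
Therefore the discharge over the weir = 0.117 m^3/s.


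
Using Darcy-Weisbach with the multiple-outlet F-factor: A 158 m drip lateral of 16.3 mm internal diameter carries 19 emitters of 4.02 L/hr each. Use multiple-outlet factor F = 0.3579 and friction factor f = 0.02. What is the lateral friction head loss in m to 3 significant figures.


Approach: apply Darcy-Weisbach with the multiple-outlet F-factor, Q = n*q/(3600*1000) m^3/s; v = Q/A; hf = F*f*(L/D)*(v^2/(2g)).
Q = 19*4.02/(3600*1000) = 2.1217e-05 m^3/s
A = pi*(16.3e-3/2)^2 = 2.0867e-04 m^2, so v = Q/A = 0.10167 m/s
hf = 0.3579*0.02*(158/0.0163)*(0.10167^2/(2*9.81)) = 0.0366 m
Therefore the lateral friction head loss = 0.0366 m.


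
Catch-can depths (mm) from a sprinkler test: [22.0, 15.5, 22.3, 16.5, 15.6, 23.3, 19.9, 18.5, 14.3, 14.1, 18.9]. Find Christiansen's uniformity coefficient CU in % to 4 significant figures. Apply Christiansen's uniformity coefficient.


Approach: apply Christiansen's uniformity coefficient, CU = (1 - mean_abs_deviation/mean)*100.
mean = 18.2636 mm
mean |d_i - mean| = 2.78512 mm
CU = (1 - 2.78512/18.2636)*100 = 84.75 %
Therefore Christiansen's uniformity coefficient CU = 84.75 %.


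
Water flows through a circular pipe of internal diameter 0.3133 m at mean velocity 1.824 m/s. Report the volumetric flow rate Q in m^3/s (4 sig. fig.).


Approach: apply the continuity equation for pipe flow, Q = A * v with A = pi*(D/2)^2.
A = pi*(0.3133/2)^2 = 0.0770922 m^2
Q = 0.0770922 * 1.824 = 0.1406 m^3/s
Therefore the volumetric flow rate Q = 0.1406 m^3/s.


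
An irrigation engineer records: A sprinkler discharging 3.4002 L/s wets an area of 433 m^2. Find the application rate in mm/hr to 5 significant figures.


Approach: apply the application rate relation, rate = (Q/A)*3600.
rate = (3.4002 / 433) * 3600 = 28.270 mm/hr
Therefore the application rate = 28.270 mm/hr.


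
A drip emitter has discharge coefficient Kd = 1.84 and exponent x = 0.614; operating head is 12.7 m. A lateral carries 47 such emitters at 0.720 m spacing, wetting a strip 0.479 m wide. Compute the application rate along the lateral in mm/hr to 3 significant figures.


Approach: apply the emitter equation with a lateral mass balance, q = Kd*h^x; Q = n*q; rate = Q/(n*spacing*width).
Step 1 — single emitter flow (q = Kd*h^x):
  q = 1.84 * 12.7^0.614 = 8.7610 L/hr
Step 2 — total lateral flow: Q = 47 * 8.7610 = 411.77 L/hr
Step 3 — wetted area: A = 47 * 0.720 * 0.479 = 16.209 m^2
Step 4 — application rate: Q/A = 411.77/16.209 = 25.4 mm/hr
Therefore the application rate along the lateral = 25.4 mm/hr.


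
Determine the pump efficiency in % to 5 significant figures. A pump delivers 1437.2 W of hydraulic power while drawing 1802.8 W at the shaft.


Approach: apply the efficiency ratio, eta = (P_out/P_in)*100.
eta = (1437.2 / 1802.8) * 100 = 79.720 %
Therefore the pump efficiency = 79.720 %.


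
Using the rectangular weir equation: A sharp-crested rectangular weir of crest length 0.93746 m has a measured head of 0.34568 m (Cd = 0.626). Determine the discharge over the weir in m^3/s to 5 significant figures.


Approach: apply the rectangular weir equation, Q = (2/3)*Cd*L*sqrt(2g)*H^1.5.
Q = (2/3)*0.626*0.93746*sqrt(2*9.81)*0.34568^1.5 = 0.35221 m^3/s
Therefore the discharge over the weir = 0.35221 m^3/s.


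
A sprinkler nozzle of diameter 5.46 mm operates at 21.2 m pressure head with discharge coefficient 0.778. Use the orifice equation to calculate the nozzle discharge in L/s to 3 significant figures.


Approach: apply the orifice equation, Q = Cd*A*sqrt(2*g*h), A = pi*(d/2)^2.
A = pi*(5.46e-3/2)^2 = 2.3414e-05 m^2
Q = 0.778 * 2.3414e-05 * sqrt(2*9.81*21.2) * 1000 = 0.372 L/s
Therefore the nozzle discharge = 0.372 L/s.


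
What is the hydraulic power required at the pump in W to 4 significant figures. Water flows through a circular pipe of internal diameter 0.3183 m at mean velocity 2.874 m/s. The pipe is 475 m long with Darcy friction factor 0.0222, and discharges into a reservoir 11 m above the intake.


Approach: apply continuity + Darcy-Weisbach + hydraulic power, Q = A*v; hf = f*(L/D)*(v^2/(2g)); H = static + hf; P = rho*g*Q*H.
Step 1 — flow rate (continuity, Q = A*v):
  A = pi*(0.3183/2)^2 = 0.0795725 m^2
  Q = 0.0795725 * 2.874 = 0.228691 m^3/s
Step 2 — friction head loss (Darcy-Weisbach):
  hf = 0.0222 * (475/0.3183) * (2.874^2 / (2*9.81))
  hf = 13.9471 m
Step 3 — total head: H = 11 + 13.9471 = 24.9471 m
Step 4 — hydraulic power (P = rho*g*Q*H):
  P = 1000 * 9.81 * 0.228691 * 24.9471 = 55970 W
Therefore the hydraulic power required at the pump = 55970 W.


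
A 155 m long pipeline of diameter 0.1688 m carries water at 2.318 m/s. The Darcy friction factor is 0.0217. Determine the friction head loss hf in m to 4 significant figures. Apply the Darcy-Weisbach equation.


Approach: apply the Darcy-Weisbach equation, hf = f*(L/D)*(v^2/(2g)).
hf = 0.0217 * (155/0.1688) * (2.318^2 / (2*9.81))
hf = 5.457 m
Therefore the friction head loss hf = 5.457 m.


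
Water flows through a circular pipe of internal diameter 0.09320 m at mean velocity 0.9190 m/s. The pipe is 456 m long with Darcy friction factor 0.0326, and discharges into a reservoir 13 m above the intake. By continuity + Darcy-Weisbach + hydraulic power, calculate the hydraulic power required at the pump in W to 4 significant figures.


Approach: apply continuity + Darcy-Weisbach + hydraulic power, Q = A*v; hf = f*(L/D)*(v^2/(2g)); H = static + hf; P = rho*g*Q*H.
Step 1 — flow rate (continuity, Q = A*v):
  A = pi*(0.09320/2)^2 = 0.00682216 m^2
  Q = 0.00682216 * 0.9190 = 0.00626956 m^3/s
Step 2 — friction head loss (Darcy-Weisbach):
  hf = 0.0326 * (456/0.09320) * (0.9190^2 / (2*9.81))
  hf = 6.86592 m
Step 3 — total head: H = 13 + 6.86592 = 19.8659 m
Step 4 — hydraulic power (P = rho*g*Q*H):
  P = 1000 * 9.81 * 0.00626956 * 19.8659 = 1222 W
Therefore the hydraulic power required at the pump = 1222 W.
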